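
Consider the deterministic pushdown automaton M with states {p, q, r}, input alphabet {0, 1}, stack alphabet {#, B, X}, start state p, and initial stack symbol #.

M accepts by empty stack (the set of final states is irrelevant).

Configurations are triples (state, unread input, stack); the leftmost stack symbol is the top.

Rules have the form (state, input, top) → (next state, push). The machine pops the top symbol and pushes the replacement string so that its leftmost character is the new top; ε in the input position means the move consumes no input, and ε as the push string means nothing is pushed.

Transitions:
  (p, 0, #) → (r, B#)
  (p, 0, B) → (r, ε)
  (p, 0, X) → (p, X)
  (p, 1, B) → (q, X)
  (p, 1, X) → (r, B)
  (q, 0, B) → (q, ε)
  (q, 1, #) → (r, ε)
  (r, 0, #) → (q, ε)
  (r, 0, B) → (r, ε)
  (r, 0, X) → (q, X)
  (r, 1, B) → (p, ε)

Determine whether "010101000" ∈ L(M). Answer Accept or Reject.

Accept

(p, 010101000, #)
  read 0, top #: go to r, push B# → (r, 10101000, B#)
  read 1, top B: go to p, push ε → (p, 0101000, #)
  read 0, top #: go to r, push B# → (r, 101000, B#)
  read 1, top B: go to p, push ε → (p, 01000, #)
  read 0, top #: go to r, push B# → (r, 1000, B#)
  read 1, top B: go to p, push ε → (p, 000, #)
  read 0, top #: go to r, push B# → (r, 00, B#)
  read 0, top B: go to r, push ε → (r, 0, #)
  read 0, top #: go to q, push ε → (q, ε, ε)
All input consumed and the stack is empty.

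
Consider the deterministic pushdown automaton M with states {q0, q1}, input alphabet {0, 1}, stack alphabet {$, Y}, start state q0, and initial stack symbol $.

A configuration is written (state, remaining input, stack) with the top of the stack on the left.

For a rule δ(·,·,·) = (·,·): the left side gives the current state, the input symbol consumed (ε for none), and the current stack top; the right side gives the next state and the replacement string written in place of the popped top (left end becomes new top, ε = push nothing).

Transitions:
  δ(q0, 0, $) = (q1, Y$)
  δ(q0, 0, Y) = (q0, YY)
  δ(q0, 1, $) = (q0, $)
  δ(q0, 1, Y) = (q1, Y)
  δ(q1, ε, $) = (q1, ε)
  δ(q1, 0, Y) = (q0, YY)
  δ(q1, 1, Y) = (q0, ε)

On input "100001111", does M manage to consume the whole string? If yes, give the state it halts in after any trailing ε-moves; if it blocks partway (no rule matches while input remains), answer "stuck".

(q0, 100001111, $)
  read 1, top $: go to q0, push $ → (q0, 00001111, $)
  read 0, top $: go to q1, push Y$ → (q1, 0001111, Y$)
  read 0, top Y: go to q0, push YY → (q0, 001111, YY$)
  read 0, top Y: go to q0, push YY → (q0, 01111, YYY$)
  read 0, top Y: go to q0, push YY → (q0, 1111, YYYY$)
  read 1, top Y: go to q1, push Y → (q1, 111, YYYY$)
  read 1, top Y: go to q0, push ε → (q0, 11, YYY$)
  read 1, top Y: go to q1, push Y → (q1, 1, YYY$)
  read 1, top Y: go to q0, push ε → (q0, ε, YY$)
All input consumed; M is in state q0.

q0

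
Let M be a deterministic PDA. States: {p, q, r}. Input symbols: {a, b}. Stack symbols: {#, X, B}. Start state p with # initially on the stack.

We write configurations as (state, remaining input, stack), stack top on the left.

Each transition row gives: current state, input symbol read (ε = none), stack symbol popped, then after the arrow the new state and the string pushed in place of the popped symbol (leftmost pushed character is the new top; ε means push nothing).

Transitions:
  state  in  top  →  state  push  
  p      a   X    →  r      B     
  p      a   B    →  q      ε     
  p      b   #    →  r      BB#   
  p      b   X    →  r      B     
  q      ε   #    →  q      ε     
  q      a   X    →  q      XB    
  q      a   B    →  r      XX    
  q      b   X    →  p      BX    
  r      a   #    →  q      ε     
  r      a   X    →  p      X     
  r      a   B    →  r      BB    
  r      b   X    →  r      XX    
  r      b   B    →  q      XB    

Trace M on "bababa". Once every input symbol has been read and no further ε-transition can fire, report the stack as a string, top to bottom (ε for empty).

(p, bababa, #)
  read b, top #: go to r, push BB# → (r, ababa, BB#)
  read a, top B: go to r, push BB → (r, baba, BBB#)
  read b, top B: go to q, push XB → (q, aba, XBBB#)
  read a, top X: go to q, push XB → (q, ba, XBBBB#)
  read b, top X: go to p, push BX → (p, a, BXBBBB#)
  read a, top B: go to q, push ε → (q, ε, XBBBB#)
All input consumed in state q with stack XBBBB#.

XBBBB#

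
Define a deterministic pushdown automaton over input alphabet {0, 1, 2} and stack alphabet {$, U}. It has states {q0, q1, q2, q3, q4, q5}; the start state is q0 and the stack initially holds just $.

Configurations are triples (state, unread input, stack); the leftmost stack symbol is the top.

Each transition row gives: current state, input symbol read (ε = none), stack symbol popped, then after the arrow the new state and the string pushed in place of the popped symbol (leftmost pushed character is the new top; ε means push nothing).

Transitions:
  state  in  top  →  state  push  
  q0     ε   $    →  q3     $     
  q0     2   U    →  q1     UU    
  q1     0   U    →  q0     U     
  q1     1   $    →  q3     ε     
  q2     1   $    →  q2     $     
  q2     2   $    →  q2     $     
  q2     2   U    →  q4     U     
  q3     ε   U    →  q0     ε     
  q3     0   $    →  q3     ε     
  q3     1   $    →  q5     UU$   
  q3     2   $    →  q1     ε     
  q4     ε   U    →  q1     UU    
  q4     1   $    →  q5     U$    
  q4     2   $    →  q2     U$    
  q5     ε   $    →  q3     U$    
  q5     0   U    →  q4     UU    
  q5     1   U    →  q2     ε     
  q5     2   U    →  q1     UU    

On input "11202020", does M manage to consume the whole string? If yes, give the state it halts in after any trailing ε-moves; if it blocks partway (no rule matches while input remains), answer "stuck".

(q0, 11202020, $) ⊢ (q3, 11202020, $) ⊢ (q5, 1202020, UU$) ⊢ (q2, 202020, U$) ⊢ (q4, 02020, U$) ⊢ (q1, 02020, UU$) ⊢ (q0, 2020, UU$) ⊢ (q1, 020, UUU$) ⊢ (q0, 20, UUU$) ⊢ (q1, 0, UUUU$) ⊢ (q0, ε, UUUU$)
All input consumed; M is in state q0.

q0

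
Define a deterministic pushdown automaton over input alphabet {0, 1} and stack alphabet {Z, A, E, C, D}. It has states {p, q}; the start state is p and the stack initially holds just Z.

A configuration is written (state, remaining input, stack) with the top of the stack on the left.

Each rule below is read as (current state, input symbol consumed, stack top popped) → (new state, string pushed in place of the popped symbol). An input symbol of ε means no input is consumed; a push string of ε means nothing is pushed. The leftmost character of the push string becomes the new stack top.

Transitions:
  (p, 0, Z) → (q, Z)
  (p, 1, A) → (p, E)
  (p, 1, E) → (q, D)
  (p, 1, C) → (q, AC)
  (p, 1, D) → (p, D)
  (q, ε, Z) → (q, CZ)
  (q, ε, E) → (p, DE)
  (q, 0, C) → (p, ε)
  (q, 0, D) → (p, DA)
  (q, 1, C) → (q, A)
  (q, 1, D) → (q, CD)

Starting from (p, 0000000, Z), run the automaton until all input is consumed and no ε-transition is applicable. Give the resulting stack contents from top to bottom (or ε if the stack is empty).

(p, 0000000, Z) ⊢ (q, 000000, Z) ⊢ (q, 000000, CZ) ⊢ (p, 00000, Z) ⊢ (q, 0000, Z) ⊢ (q, 0000, CZ) ⊢ (p, 000, Z) ⊢ (q, 00, Z) ⊢ (q, 00, CZ) ⊢ (p, 0, Z) ⊢ (q, ε, Z) ⊢ (q, ε, CZ)
All input consumed in state q with stack CZ.

CZ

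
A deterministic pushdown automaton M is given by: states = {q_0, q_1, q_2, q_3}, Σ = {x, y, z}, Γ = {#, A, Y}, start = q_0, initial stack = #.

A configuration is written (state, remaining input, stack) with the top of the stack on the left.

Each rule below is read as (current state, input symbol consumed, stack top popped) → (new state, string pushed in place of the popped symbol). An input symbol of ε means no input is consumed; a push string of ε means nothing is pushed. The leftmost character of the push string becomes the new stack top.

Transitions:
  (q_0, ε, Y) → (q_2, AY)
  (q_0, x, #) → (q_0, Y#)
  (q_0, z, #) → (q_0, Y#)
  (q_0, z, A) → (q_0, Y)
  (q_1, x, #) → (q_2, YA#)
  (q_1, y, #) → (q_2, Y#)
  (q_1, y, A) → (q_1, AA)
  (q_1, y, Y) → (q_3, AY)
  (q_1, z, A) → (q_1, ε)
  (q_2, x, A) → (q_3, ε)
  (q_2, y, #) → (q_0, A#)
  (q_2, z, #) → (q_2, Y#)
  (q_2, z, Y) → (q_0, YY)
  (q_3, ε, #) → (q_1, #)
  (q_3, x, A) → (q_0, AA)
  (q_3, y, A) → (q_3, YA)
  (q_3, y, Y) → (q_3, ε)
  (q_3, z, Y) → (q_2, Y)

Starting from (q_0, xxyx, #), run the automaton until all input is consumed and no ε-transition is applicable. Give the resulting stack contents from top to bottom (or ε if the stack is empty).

(q_0, xxyx, #) ⊢ (q_0, xyx, Y#) ⊢ (q_2, xyx, AY#) ⊢ (q_3, yx, Y#) ⊢ (q_3, x, #) ⊢ (q_1, x, #) ⊢ (q_2, ε, YA#)
All input consumed in state q_2 with stack YA#.

YA#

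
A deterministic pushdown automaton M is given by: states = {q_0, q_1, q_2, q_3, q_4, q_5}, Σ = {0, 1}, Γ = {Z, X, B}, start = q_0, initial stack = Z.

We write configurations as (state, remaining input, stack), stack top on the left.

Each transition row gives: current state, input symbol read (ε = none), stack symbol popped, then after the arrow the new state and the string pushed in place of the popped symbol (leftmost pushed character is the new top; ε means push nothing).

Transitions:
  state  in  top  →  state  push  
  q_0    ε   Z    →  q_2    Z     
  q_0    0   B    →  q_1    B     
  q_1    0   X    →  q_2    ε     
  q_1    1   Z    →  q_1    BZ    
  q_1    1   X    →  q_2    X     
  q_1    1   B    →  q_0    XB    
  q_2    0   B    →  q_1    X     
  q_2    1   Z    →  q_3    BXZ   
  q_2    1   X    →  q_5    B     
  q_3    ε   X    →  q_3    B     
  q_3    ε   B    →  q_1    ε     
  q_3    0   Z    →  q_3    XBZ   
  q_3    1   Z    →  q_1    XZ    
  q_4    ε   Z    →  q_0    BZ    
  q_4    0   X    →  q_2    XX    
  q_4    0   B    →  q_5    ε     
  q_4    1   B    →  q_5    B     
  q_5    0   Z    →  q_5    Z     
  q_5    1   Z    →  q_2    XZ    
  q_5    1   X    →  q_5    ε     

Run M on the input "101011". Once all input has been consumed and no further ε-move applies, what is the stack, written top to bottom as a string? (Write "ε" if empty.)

XZ

(q_0, 101011, Z)
  ε-move, top Z: go to q_2, push Z → (q_2, 101011, Z)
  read 1, top Z: go to q_3, push BXZ → (q_3, 01011, BXZ)
  ε-move, top B: go to q_1, push ε → (q_1, 01011, XZ)
  read 0, top X: go to q_2, push ε → (q_2, 1011, Z)
  read 1, top Z: go to q_3, push BXZ → (q_3, 011, BXZ)
  ε-move, top B: go to q_1, push ε → (q_1, 011, XZ)
  read 0, top X: go to q_2, push ε → (q_2, 11, Z)
  read 1, top Z: go to q_3, push BXZ → (q_3, 1, BXZ)
  ε-move, top B: go to q_1, push ε → (q_1, 1, XZ)
  read 1, top X: go to q_2, push X → (q_2, ε, XZ)
All input consumed in state q_2 with stack XZ.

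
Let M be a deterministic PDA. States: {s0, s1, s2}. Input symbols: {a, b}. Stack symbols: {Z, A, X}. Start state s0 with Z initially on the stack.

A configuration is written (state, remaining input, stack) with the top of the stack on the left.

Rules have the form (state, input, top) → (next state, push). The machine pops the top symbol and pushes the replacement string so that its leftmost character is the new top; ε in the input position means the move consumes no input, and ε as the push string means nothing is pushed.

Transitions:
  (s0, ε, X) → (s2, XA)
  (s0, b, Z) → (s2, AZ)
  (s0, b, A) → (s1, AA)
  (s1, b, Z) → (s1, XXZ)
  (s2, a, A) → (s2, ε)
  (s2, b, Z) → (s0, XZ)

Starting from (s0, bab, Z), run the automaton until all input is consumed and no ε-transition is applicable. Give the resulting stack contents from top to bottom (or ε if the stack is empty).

(s0, bab, Z)
  read b, top Z: go to s2, push AZ → (s2, ab, AZ)
  read a, top A: go to s2, push ε → (s2, b, Z)
  read b, top Z: go to s0, push XZ → (s0, ε, XZ)
  ε-move, top X: go to s2, push XA → (s2, ε, XAZ)
All input consumed in state s2 with stack XAZ.

XAZ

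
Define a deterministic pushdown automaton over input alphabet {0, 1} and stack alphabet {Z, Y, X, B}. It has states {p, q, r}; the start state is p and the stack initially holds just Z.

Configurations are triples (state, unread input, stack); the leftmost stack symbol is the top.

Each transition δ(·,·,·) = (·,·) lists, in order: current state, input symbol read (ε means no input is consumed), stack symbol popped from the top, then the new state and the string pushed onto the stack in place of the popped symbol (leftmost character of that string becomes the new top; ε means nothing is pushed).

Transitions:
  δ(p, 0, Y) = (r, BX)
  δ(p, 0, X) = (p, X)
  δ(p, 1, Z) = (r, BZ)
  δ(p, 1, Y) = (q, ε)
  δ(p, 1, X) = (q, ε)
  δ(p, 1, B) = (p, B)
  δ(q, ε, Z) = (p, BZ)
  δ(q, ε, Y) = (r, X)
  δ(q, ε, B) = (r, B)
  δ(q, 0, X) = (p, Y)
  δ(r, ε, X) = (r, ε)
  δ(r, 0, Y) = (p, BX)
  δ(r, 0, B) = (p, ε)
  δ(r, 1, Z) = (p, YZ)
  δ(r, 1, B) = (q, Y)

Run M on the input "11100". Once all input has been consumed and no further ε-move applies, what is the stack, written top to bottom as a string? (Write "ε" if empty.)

(p, 11100, Z)
  read 1, top Z: go to r, push BZ → (r, 1100, BZ)
  read 1, top B: go to q, push Y → (q, 100, YZ)
  ε-move, top Y: go to r, push X → (r, 100, XZ)
  ε-move, top X: go to r, push ε → (r, 100, Z)
  read 1, top Z: go to p, push YZ → (p, 00, YZ)
  read 0, top Y: go to r, push BX → (r, 0, BXZ)
  read 0, top B: go to p, push ε → (p, ε, XZ)
All input consumed in state p with stack XZ.

XZ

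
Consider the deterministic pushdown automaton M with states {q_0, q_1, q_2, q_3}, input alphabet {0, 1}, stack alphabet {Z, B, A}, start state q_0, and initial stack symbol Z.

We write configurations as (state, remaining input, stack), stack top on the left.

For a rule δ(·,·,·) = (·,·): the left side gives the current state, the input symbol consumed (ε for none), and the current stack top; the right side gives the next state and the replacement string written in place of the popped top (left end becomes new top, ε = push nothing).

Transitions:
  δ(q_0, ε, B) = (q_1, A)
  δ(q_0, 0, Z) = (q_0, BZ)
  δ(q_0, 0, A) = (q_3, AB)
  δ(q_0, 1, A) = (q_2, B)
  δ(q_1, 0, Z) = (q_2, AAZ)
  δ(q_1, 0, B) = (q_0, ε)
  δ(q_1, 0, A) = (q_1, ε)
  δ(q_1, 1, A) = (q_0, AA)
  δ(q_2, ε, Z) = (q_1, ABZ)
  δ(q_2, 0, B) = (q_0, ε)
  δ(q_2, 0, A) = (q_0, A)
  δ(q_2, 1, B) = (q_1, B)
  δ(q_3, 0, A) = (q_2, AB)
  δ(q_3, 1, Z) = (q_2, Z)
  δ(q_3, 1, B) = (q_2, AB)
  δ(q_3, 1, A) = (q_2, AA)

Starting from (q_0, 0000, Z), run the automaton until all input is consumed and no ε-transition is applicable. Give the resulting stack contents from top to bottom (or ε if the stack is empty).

(q_0, 0000, Z) ⊢ (q_0, 000, BZ) ⊢ (q_1, 000, AZ) ⊢ (q_1, 00, Z) ⊢ (q_2, 0, AAZ) ⊢ (q_0, ε, AAZ)
All input consumed in state q_0 with stack AAZ.

AAZ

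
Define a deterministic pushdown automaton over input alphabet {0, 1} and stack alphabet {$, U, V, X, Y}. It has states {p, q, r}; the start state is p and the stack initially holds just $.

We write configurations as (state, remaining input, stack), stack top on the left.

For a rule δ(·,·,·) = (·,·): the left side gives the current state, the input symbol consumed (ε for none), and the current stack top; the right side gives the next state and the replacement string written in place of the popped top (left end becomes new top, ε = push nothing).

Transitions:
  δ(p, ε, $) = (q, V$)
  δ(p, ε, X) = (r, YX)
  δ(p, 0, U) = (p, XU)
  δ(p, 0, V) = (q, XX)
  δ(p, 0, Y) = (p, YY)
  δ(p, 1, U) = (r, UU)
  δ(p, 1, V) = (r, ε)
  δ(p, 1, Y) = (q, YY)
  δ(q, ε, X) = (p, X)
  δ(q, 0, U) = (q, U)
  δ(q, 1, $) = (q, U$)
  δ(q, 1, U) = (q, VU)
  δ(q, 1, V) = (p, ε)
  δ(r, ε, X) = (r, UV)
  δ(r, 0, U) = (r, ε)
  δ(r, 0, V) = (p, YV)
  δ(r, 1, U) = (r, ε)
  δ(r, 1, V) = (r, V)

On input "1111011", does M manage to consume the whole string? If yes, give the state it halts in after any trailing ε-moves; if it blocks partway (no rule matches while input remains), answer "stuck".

(p, 1111011, $)
  ε-move, top $: go to q, push V$ → (q, 1111011, V$)
  read 1, top V: go to p, push ε → (p, 111011, $)
  ε-move, top $: go to q, push V$ → (q, 111011, V$)
  read 1, top V: go to p, push ε → (p, 11011, $)
  ε-move, top $: go to q, push V$ → (q, 11011, V$)
  read 1, top V: go to p, push ε → (p, 1011, $)
  ε-move, top $: go to q, push V$ → (q, 1011, V$)
  read 1, top V: go to p, push ε → (p, 011, $)
  ε-move, top $: go to q, push V$ → (q, 011, V$)
No transition for (q, 0, top V); M blocks with input 011 remaining.

stuck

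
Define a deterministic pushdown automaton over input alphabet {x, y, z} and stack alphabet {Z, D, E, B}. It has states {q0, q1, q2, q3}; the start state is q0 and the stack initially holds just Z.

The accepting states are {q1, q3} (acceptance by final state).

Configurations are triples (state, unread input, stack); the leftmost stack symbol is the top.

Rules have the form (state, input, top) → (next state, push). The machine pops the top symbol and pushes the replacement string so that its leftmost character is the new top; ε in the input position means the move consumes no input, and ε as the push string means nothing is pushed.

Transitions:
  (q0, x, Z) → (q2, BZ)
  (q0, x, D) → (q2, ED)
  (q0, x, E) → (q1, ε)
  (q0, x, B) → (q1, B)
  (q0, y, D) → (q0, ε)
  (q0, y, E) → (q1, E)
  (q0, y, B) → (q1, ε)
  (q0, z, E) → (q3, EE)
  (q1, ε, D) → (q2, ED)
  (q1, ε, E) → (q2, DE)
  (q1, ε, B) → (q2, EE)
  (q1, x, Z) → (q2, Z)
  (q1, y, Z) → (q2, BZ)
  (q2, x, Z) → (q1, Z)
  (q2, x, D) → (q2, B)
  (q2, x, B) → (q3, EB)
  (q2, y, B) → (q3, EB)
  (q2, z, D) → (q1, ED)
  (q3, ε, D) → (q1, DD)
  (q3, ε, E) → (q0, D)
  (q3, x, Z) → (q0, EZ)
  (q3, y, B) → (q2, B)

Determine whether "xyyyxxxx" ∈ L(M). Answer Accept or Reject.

Accept

(q0, xyyyxxxx, Z) ⊢ (q2, yyyxxxx, BZ) ⊢ (q3, yyxxxx, EBZ) ⊢ (q0, yyxxxx, DBZ) ⊢ (q0, yxxxx, BZ) ⊢ (q1, xxxx, Z) ⊢ (q2, xxx, Z) ⊢ (q1, xx, Z) ⊢ (q2, x, Z) ⊢ (q1, ε, Z)
All input consumed; state q1 ∈ F.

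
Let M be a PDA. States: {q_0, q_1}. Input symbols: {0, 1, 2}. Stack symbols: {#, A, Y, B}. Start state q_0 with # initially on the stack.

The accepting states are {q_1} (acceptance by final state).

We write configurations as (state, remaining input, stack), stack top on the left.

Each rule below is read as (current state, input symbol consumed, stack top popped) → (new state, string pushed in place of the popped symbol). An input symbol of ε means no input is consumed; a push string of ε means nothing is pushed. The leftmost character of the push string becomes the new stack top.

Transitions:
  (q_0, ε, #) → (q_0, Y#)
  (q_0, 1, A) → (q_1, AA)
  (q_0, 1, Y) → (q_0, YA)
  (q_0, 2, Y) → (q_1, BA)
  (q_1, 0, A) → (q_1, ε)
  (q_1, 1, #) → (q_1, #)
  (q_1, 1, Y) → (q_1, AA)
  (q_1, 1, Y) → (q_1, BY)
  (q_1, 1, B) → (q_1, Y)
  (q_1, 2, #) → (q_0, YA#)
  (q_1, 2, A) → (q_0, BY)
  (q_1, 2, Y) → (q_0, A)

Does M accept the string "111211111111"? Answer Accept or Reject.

Accept

One accepting computation: (q_0, 111211111111, #) ⊢ (q_0, 111211111111, Y#) ⊢ (q_0, 11211111111, YA#) ⊢ (q_0, 1211111111, YAA#) ⊢ (q_0, 211111111, YAAA#) ⊢ (q_1, 11111111, BAAAA#) ⊢ (q_1, 1111111, YAAAA#) ⊢ (q_1, 111111, BYAAAA#) ⊢ (q_1, 11111, YYAAAA#) ⊢ (q_1, 1111, BYYAAAA#) ⊢ (q_1, 111, YYYAAAA#) ⊢ (q_1, 11, BYYYAAAA#) ⊢ (q_1, 1, YYYYAAAA#) ⊢ (q_1, ε, AAYYYAAAA#)
All input consumed and state q_1 ∈ F.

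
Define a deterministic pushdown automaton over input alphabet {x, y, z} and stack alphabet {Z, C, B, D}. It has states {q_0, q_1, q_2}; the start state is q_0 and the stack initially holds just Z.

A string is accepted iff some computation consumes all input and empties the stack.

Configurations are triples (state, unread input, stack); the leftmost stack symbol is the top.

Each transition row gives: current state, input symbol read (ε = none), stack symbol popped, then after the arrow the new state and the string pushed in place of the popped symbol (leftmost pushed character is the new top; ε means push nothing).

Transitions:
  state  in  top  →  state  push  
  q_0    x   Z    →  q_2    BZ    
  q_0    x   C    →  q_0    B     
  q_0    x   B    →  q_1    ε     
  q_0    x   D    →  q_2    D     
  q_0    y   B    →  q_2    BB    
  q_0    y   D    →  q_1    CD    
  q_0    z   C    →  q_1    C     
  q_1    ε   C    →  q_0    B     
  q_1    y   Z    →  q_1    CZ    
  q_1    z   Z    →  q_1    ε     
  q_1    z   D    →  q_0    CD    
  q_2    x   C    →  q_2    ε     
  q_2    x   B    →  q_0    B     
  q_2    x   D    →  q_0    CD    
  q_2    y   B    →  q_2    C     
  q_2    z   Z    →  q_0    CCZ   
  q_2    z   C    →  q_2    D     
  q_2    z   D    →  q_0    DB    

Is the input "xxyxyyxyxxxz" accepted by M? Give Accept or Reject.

Accept

(q_0, xxyxyyxyxxxz, Z)
  read x, top Z: go to q_2, push BZ → (q_2, xyxyyxyxxxz, BZ)
  read x, top B: go to q_0, push B → (q_0, yxyyxyxxxz, BZ)
  read y, top B: go to q_2, push BB → (q_2, xyyxyxxxz, BBZ)
  read x, top B: go to q_0, push B → (q_0, yyxyxxxz, BBZ)
  read y, top B: go to q_2, push BB → (q_2, yxyxxxz, BBBZ)
  read y, top B: go to q_2, push C → (q_2, xyxxxz, CBBZ)
  read x, top C: go to q_2, push ε → (q_2, yxxxz, BBZ)
  read y, top B: go to q_2, push C → (q_2, xxxz, CBZ)
  read x, top C: go to q_2, push ε → (q_2, xxz, BZ)
  read x, top B: go to q_0, push B → (q_0, xz, BZ)
  read x, top B: go to q_1, push ε → (q_1, z, Z)
  read z, top Z: go to q_1, push ε → (q_1, ε, ε)
All input consumed and the stack is empty.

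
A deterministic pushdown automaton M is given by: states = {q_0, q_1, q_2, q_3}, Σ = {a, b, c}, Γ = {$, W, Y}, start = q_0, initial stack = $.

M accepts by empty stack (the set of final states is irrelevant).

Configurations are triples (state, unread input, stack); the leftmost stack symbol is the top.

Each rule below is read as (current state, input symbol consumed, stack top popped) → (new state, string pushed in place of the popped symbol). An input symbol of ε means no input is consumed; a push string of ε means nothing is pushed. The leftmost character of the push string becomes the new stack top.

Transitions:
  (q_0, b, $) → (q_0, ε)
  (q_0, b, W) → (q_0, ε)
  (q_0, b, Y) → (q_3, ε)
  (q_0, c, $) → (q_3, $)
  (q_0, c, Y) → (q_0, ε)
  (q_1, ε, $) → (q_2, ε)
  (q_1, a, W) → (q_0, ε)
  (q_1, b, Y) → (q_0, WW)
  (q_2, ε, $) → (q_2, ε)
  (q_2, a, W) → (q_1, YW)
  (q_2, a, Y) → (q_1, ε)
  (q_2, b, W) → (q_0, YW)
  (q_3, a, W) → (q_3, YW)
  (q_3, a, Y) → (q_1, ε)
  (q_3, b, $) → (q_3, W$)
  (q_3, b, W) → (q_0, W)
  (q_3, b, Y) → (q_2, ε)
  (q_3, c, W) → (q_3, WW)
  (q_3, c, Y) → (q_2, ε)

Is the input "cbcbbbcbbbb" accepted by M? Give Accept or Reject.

(q_0, cbcbbbcbbbb, $)
  read c, top $: go to q_3, push $ → (q_3, bcbbbcbbbb, $)
  read b, top $: go to q_3, push W$ → (q_3, cbbbcbbbb, W$)
  read c, top W: go to q_3, push WW → (q_3, bbbcbbbb, WW$)
  read b, top W: go to q_0, push W → (q_0, bbcbbbb, WW$)
  read b, top W: go to q_0, push ε → (q_0, bcbbbb, W$)
  read b, top W: go to q_0, push ε → (q_0, cbbbb, $)
  read c, top $: go to q_3, push $ → (q_3, bbbb, $)
  read b, top $: go to q_3, push W$ → (q_3, bbb, W$)
  read b, top W: go to q_0, push W → (q_0, bb, W$)
  read b, top W: go to q_0, push ε → (q_0, b, $)
  read b, top $: go to q_0, push ε → (q_0, ε, ε)
All input consumed and the stack is empty.

Accept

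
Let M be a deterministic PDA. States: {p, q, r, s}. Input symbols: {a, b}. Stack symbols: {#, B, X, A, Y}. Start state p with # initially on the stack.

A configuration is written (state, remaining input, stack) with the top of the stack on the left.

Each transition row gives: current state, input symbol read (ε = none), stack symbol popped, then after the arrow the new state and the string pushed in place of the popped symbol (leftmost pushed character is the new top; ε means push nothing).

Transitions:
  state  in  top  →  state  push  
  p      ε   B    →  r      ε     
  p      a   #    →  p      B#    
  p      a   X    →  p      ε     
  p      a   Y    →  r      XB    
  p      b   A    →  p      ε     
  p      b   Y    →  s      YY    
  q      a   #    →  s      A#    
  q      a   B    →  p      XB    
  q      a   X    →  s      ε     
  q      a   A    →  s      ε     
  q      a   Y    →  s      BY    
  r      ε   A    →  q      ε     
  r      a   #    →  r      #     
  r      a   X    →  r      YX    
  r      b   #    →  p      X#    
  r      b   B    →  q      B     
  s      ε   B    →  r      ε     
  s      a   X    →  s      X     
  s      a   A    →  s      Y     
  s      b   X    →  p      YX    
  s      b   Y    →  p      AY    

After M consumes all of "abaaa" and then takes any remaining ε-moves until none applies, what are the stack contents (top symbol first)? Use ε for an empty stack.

(p, abaaa, #) ⊢ (p, baaa, B#) ⊢ (r, baaa, #) ⊢ (p, aaa, X#) ⊢ (p, aa, #) ⊢ (p, a, B#) ⊢ (r, a, #) ⊢ (r, ε, #)
All input consumed in state r with stack #.

#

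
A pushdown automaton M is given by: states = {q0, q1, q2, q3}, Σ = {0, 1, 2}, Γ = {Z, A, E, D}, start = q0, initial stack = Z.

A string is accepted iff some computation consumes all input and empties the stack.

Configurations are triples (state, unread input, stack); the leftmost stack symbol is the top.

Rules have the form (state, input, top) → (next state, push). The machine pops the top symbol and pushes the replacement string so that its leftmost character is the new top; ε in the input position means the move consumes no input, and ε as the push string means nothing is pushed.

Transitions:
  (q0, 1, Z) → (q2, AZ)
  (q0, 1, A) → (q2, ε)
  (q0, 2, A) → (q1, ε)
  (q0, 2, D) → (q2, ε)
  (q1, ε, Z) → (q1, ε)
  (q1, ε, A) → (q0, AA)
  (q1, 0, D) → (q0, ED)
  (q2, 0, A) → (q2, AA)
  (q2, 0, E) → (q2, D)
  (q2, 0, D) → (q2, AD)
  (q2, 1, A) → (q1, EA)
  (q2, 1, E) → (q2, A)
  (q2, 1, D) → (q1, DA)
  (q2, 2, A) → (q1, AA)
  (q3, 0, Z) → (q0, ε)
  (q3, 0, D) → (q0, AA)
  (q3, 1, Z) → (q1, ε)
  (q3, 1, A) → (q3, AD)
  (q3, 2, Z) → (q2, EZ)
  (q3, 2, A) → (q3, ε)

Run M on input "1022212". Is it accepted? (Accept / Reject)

No computation consumes all input and empties the stack.

Reject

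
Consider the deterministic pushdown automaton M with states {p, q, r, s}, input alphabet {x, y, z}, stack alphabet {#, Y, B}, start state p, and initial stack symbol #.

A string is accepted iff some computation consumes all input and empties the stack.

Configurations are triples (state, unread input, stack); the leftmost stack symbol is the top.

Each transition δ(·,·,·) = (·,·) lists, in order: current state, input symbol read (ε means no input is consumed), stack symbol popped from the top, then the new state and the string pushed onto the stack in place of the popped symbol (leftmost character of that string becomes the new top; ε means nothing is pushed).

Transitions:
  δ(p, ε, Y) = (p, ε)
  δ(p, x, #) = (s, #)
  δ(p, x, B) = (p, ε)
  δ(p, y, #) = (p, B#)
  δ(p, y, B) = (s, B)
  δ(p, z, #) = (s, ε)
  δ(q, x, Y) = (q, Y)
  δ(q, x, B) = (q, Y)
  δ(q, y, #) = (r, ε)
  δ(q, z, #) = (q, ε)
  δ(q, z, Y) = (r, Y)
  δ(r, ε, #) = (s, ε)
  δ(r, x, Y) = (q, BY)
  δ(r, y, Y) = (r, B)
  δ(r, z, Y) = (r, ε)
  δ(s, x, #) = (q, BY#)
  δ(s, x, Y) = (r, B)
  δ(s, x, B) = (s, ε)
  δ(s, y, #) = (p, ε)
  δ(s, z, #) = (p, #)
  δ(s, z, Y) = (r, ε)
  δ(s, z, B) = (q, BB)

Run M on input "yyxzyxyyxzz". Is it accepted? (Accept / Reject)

Accept

(p, yyxzyxyyxzz, #)
  read y, top #: go to p, push B# → (p, yxzyxyyxzz, B#)
  read y, top B: go to s, push B → (s, xzyxyyxzz, B#)
  read x, top B: go to s, push ε → (s, zyxyyxzz, #)
  read z, top #: go to p, push # → (p, yxyyxzz, #)
  read y, top #: go to p, push B# → (p, xyyxzz, B#)
  read x, top B: go to p, push ε → (p, yyxzz, #)
  read y, top #: go to p, push B# → (p, yxzz, B#)
  read y, top B: go to s, push B → (s, xzz, B#)
  read x, top B: go to s, push ε → (s, zz, #)
  read z, top #: go to p, push # → (p, z, #)
  read z, top #: go to s, push ε → (s, ε, ε)
All input consumed and the stack is empty.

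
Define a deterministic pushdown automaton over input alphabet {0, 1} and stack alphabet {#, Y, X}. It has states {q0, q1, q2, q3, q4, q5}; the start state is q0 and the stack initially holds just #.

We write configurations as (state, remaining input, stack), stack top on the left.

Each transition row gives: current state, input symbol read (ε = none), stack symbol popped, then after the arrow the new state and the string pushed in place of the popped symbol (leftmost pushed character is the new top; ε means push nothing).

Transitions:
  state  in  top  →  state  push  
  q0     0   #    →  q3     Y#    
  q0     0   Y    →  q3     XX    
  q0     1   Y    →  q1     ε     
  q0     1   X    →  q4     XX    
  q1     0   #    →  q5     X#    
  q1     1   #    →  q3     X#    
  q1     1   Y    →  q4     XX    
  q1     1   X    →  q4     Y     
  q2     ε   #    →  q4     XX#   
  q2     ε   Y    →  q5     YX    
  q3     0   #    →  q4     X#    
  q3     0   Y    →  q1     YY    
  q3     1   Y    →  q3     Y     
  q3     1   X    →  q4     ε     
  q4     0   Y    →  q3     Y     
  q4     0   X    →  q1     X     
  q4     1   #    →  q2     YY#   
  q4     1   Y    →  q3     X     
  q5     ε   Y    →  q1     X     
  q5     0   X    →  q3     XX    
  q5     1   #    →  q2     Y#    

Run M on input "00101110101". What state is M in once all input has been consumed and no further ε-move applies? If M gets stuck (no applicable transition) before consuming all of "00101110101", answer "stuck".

(q0, 00101110101, #)
  read 0, top #: go to q3, push Y# → (q3, 0101110101, Y#)
  read 0, top Y: go to q1, push YY → (q1, 101110101, YY#)
  read 1, top Y: go to q4, push XX → (q4, 01110101, XXY#)
  read 0, top X: go to q1, push X → (q1, 1110101, XXY#)
  read 1, top X: go to q4, push Y → (q4, 110101, YXY#)
  read 1, top Y: go to q3, push X → (q3, 10101, XXY#)
  read 1, top X: go to q4, push ε → (q4, 0101, XY#)
  read 0, top X: go to q1, push X → (q1, 101, XY#)
  read 1, top X: go to q4, push Y → (q4, 01, YY#)
  read 0, top Y: go to q3, push Y → (q3, 1, YY#)
  read 1, top Y: go to q3, push Y → (q3, ε, YY#)
All input consumed; M is in state q3.

q3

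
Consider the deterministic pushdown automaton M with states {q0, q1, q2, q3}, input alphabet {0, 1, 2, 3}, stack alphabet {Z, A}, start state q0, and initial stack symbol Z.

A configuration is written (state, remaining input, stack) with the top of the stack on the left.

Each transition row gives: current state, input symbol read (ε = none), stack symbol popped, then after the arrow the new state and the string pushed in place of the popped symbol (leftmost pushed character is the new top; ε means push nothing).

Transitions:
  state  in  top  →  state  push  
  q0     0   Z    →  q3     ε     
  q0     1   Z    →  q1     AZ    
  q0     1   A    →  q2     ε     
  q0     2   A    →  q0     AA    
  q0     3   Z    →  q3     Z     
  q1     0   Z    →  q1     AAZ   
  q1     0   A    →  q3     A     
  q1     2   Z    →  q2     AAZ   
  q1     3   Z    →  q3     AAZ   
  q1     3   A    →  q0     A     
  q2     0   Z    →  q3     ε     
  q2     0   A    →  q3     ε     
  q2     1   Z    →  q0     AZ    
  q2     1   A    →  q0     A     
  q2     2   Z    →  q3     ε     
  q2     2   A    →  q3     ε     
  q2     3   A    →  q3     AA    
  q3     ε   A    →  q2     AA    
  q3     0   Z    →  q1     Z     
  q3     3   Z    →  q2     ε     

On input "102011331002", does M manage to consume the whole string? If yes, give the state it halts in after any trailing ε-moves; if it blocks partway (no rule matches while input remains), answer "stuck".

stuck

(q0, 102011331002, Z) ⊢ (q1, 02011331002, AZ) ⊢ (q3, 2011331002, AZ) ⊢ (q2, 2011331002, AAZ) ⊢ (q3, 011331002, AZ) ⊢ (q2, 011331002, AAZ) ⊢ (q3, 11331002, AZ) ⊢ (q2, 11331002, AAZ) ⊢ (q0, 1331002, AAZ) ⊢ (q2, 331002, AZ) ⊢ (q3, 31002, AAZ) ⊢ (q2, 31002, AAAZ) ⊢ (q3, 1002, AAAAZ) ⊢ (q2, 1002, AAAAAZ) ⊢ (q0, 002, AAAAAZ)
No transition for (q0, 0, top A); M blocks with input 002 remaining.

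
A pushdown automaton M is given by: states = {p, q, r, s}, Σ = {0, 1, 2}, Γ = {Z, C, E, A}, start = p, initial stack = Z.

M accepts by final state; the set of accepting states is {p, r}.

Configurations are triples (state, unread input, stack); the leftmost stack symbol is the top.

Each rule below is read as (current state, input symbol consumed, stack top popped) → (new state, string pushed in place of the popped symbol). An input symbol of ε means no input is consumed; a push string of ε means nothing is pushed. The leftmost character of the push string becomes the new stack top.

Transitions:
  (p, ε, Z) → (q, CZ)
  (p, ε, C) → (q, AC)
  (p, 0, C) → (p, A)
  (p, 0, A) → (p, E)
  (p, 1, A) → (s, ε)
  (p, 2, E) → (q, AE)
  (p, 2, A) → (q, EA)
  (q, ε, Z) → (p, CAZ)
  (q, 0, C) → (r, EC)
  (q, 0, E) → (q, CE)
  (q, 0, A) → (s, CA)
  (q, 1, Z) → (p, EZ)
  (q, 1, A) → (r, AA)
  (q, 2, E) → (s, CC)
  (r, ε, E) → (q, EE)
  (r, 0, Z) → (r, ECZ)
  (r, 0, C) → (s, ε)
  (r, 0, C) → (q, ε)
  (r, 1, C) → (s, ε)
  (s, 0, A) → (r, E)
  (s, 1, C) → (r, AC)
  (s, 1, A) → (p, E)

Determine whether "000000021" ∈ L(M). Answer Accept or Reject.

Accept

One accepting computation: (p, 000000021, Z) ⊢ (q, 000000021, CZ) ⊢ (r, 00000021, ECZ) ⊢ (q, 00000021, EECZ) ⊢ (q, 0000021, CEECZ) ⊢ (r, 000021, ECEECZ) ⊢ (q, 000021, EECEECZ) ⊢ (q, 00021, CEECEECZ) ⊢ (r, 0021, ECEECEECZ) ⊢ (q, 0021, EECEECEECZ) ⊢ (q, 021, CEECEECEECZ) ⊢ (r, 21, ECEECEECEECZ) ⊢ (q, 21, EECEECEECEECZ) ⊢ (s, 1, CCECEECEECEECZ) ⊢ (r, ε, ACCECEECEECEECZ)
All input consumed and state r ∈ F.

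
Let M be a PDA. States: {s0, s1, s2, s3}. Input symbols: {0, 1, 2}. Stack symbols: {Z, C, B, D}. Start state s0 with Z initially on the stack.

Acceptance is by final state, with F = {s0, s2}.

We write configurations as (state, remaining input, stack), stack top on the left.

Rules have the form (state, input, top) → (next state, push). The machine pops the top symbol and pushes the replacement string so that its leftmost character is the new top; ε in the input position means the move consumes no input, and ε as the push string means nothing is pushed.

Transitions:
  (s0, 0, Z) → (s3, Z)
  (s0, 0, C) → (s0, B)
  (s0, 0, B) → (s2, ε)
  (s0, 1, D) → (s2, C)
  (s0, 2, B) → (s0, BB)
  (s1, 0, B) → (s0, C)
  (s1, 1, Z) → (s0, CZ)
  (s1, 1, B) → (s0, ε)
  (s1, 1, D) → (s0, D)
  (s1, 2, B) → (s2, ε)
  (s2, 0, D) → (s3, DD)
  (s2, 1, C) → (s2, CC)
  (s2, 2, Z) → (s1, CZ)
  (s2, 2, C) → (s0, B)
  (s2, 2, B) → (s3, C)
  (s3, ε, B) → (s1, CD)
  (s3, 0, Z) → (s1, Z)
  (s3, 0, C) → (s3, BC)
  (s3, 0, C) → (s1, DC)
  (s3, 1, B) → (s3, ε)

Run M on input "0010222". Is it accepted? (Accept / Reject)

One accepting computation: (s0, 0010222, Z) ⊢ (s3, 010222, Z) ⊢ (s1, 10222, Z) ⊢ (s0, 0222, CZ) ⊢ (s0, 222, BZ) ⊢ (s0, 22, BBZ) ⊢ (s0, 2, BBBZ) ⊢ (s0, ε, BBBBZ)
All input consumed and state s0 ∈ F.

Accept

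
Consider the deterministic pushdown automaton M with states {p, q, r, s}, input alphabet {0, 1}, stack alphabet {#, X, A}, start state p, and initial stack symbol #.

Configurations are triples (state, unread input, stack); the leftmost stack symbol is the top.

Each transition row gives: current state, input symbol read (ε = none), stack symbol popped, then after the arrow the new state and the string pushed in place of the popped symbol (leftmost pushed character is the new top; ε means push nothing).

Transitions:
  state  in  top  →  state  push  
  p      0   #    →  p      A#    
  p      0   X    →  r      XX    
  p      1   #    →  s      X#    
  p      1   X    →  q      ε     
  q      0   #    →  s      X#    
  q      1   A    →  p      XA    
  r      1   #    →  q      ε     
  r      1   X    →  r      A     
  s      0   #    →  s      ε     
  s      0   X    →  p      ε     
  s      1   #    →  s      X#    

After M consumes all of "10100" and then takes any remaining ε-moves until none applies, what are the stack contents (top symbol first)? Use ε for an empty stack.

(p, 10100, #) ⊢ (s, 0100, X#) ⊢ (p, 100, #) ⊢ (s, 00, X#) ⊢ (p, 0, #) ⊢ (p, ε, A#)
All input consumed in state p with stack A#.

A#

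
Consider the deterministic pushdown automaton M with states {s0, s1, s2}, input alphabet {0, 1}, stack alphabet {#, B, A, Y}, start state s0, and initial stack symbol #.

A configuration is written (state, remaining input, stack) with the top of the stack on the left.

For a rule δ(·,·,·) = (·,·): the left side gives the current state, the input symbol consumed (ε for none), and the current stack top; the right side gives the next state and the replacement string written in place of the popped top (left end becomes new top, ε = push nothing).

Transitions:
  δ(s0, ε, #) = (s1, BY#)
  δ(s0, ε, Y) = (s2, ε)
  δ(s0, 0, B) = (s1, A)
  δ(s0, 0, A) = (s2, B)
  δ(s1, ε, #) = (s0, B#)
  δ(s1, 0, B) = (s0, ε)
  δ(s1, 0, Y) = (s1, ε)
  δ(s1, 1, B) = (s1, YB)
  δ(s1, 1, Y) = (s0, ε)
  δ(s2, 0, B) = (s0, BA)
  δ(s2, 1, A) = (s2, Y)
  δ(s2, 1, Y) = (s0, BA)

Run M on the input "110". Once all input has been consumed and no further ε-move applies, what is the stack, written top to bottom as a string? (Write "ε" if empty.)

(s0, 110, #)
  ε-move, top #: go to s1, push BY# → (s1, 110, BY#)
  read 1, top B: go to s1, push YB → (s1, 10, YBY#)
  read 1, top Y: go to s0, push ε → (s0, 0, BY#)
  read 0, top B: go to s1, push A → (s1, ε, AY#)
All input consumed in state s1 with stack AY#.

AY#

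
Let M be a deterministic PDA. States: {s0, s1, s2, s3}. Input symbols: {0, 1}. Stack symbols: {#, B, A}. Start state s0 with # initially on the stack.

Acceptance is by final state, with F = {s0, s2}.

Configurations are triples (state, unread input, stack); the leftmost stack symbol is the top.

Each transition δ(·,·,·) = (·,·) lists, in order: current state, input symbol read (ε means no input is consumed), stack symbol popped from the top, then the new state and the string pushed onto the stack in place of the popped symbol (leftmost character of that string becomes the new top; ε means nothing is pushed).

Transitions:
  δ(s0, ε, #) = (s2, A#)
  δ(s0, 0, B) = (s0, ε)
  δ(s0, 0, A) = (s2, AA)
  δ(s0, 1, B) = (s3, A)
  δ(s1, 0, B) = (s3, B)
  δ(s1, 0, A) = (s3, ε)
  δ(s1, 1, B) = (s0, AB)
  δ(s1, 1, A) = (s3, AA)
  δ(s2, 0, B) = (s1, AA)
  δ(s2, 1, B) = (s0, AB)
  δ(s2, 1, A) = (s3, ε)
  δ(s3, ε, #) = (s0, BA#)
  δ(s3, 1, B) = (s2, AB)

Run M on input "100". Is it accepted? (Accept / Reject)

Accept

(s0, 100, #)
  ε-move, top #: go to s2, push A# → (s2, 100, A#)
  read 1, top A: go to s3, push ε → (s3, 00, #)
  ε-move, top #: go to s0, push BA# → (s0, 00, BA#)
  read 0, top B: go to s0, push ε → (s0, 0, A#)
  read 0, top A: go to s2, push AA → (s2, ε, AA#)
All input consumed; state s2 ∈ F.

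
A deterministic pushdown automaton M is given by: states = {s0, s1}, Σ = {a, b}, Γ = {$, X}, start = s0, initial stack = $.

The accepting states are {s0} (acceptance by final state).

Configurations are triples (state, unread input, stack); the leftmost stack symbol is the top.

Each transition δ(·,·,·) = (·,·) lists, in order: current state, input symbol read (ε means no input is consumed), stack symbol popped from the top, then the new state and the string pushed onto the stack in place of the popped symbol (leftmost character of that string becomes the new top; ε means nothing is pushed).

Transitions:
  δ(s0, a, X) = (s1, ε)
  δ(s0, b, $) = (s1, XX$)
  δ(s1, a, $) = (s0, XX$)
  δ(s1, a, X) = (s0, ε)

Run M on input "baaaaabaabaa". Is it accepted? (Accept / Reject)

Reject

(s0, baaaaabaabaa, $)
  read b, top $: go to s1, push XX$ → (s1, aaaaabaabaa, XX$)
  read a, top X: go to s0, push ε → (s0, aaaabaabaa, X$)
  read a, top X: go to s1, push ε → (s1, aaabaabaa, $)
  read a, top $: go to s0, push XX$ → (s0, aabaabaa, XX$)
  read a, top X: go to s1, push ε → (s1, abaabaa, X$)
  read a, top X: go to s0, push ε → (s0, baabaa, $)
  read b, top $: go to s1, push XX$ → (s1, aabaa, XX$)
  read a, top X: go to s0, push ε → (s0, abaa, X$)
  read a, top X: go to s1, push ε → (s1, baa, $)
No transition applies at (s1, baa, $); input not fully consumed.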